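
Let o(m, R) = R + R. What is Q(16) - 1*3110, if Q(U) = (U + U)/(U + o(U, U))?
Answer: -9328/3 ≈ -3109.3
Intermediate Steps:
o(m, R) = 2*R
Q(U) = ⅔ (Q(U) = (U + U)/(U + 2*U) = (2*U)/((3*U)) = (2*U)*(1/(3*U)) = ⅔)
Q(16) - 1*3110 = ⅔ - 1*3110 = ⅔ - 3110 = -9328/3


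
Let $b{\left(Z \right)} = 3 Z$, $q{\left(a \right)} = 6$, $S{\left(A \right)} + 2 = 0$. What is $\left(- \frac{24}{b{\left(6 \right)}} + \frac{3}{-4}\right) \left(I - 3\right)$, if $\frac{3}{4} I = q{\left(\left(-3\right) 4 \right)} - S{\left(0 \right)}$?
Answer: $- \frac{575}{36} \approx -15.972$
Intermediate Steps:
$S{\left(A \right)} = -2$ ($S{\left(A \right)} = -2 + 0 = -2$)
$I = \frac{32}{3}$ ($I = \frac{4 \left(6 - -2\right)}{3} = \frac{4 \left(6 + 2\right)}{3} = \frac{4}{3} \cdot 8 = \frac{32}{3} \approx 10.667$)
$\left(- \frac{24}{b{\left(6 \right)}} + \frac{3}{-4}\right) \left(I - 3\right) = \left(- \frac{24}{3 \cdot 6} + \frac{3}{-4}\right) \left(\frac{32}{3} - 3\right) = \left(- \frac{24}{18} + 3 \left(- \frac{1}{4}\right)\right) \frac{23}{3} = \left(\left(-24\right) \frac{1}{18} - \frac{3}{4}\right) \frac{23}{3} = \left(- \frac{4}{3} - \frac{3}{4}\right) \frac{23}{3} = \left(- \frac{25}{12}\right) \frac{23}{3} = - \frac{575}{36}$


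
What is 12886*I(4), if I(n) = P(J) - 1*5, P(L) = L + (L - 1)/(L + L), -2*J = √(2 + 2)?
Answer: -64430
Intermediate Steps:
J = -1 (J = -√(2 + 2)/2 = -√4/2 = -½*2 = -1)
P(L) = L + (-1 + L)/(2*L) (P(L) = L + (-1 + L)/((2*L)) = L + (-1 + L)*(1/(2*L)) = L + (-1 + L)/(2*L))
I(n) = -5 (I(n) = (½ - 1 - ½/(-1)) - 1*5 = (½ - 1 - ½*(-1)) - 5 = (½ - 1 + ½) - 5 = 0 - 5 = -5)
12886*I(4) = 12886*(-5) = -64430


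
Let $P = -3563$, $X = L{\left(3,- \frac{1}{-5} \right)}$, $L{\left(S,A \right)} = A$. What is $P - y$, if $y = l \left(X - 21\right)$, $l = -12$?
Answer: $- \frac{19063}{5} \approx -3812.6$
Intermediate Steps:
$X = \frac{1}{5}$ ($X = - \frac{1}{-5} = \left(-1\right) \left(- \frac{1}{5}\right) = \frac{1}{5} \approx 0.2$)
$y = \frac{1248}{5}$ ($y = - 12 \left(\frac{1}{5} - 21\right) = \left(-12\right) \left(- \frac{104}{5}\right) = \frac{1248}{5} \approx 249.6$)
$P - y = -3563 - \frac{1248}{5} = - \frac{19063}{5}$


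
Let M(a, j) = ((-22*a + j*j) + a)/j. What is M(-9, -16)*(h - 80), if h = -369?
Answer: 199805/16 ≈ 12488.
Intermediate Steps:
M(a, j) = (j² - 21*a)/j (M(a, j) = ((-22*a + j²) + a)/j = ((j² - 22*a) + a)/j = (j² - 21*a)/j)
M(-9, -16)*(h - 80) = (-16 - 21*(-9)/(-16))*(-369 - 80) = (-16 - 21*(-9)*(-1/16))*(-449) = (-16 - 189/16)*(-449) = -445/16*(-449) = 199805/16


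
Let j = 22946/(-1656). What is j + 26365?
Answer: 21818747/828 ≈ 26351.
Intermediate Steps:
j = -11473/828 (j = 22946*(-1/1656) = -11473/828 ≈ -13.856)
j + 26365 = -11473/828 + 26365 = 21818747/828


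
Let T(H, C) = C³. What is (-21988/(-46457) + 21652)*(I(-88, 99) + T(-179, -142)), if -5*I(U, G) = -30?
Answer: -2880200995900464/46457 ≈ -6.1997e+10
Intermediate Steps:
I(U, G) = 6 (I(U, G) = -⅕*(-30) = 6)
(-21988/(-46457) + 21652)*(I(-88, 99) + T(-179, -142)) = (-21988/(-46457) + 21652)*(6 + (-142)³) = (-21988*(-1/46457) + 21652)*(6 - 2863288) = (21988/46457 + 21652)*(-2863282) = (1005908952/46457)*(-2863282) = -2880200995900464/46457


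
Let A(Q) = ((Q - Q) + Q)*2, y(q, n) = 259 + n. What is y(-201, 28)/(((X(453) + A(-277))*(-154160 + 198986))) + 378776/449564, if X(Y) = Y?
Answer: 428687821427/508841935566 ≈ 0.84248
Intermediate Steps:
A(Q) = 2*Q (A(Q) = (0 + Q)*2 = Q*2 = 2*Q)
y(-201, 28)/(((X(453) + A(-277))*(-154160 + 198986))) + 378776/449564 = (259 + 28)/(((453 + 2*(-277))*(-154160 + 198986))) + 378776/449564 = 287/(((453 - 554)*44826)) + 378776*(1/449564) = 287/((-101*44826)) + 94694/112391 = 287/(-4527426) + 94694/112391 = 287*(-1/4527426) + 94694/112391 = -287/4527426 + 94694/112391 = 428687821427/508841935566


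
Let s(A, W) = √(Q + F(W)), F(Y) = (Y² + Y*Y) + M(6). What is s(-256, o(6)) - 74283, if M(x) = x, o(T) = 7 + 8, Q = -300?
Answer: -74283 + 2*√39 ≈ -74271.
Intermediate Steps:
o(T) = 15
F(Y) = 6 + 2*Y² (F(Y) = (Y² + Y*Y) + 6 = (Y² + Y²) + 6 = 2*Y² + 6 = 6 + 2*Y²)
s(A, W) = √(-294 + 2*W²) (s(A, W) = √(-300 + (6 + 2*W²)) = √(-294 + 2*W²))
s(-256, o(6)) - 74283 = √(-294 + 2*15²) - 74283 = √(-294 + 2*225) - 74283 = √(-294 + 450) - 74283 = √156 - 74283 = 2*√39 - 74283 = -74283 + 2*√39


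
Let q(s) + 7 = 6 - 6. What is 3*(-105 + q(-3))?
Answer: -336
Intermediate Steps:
q(s) = -7 (q(s) = -7 + (6 - 6) = -7 + 0 = -7)
3*(-105 + q(-3)) = 3*(-105 - 7) = 3*(-112) = -336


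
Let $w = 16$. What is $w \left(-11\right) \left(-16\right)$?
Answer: $2816$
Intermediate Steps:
$w \left(-11\right) \left(-16\right) = 16 \left(-11\right) \left(-16\right) = \left(-176\right) \left(-16\right) = 2816$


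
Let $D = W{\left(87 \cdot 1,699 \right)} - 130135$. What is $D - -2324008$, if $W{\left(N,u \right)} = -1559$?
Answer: $2192314$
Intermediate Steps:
$D = -131694$ ($D = -1559 - 130135 = -131694$)
$D - -2324008 = -131694 - -2324008 = -131694 + 2324008 = 2192314$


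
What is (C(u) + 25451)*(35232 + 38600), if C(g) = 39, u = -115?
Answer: 1881977680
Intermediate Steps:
(C(u) + 25451)*(35232 + 38600) = (39 + 25451)*(35232 + 38600) = 25490*73832 = 1881977680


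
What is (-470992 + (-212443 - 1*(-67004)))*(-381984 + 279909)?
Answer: 62922194325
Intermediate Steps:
(-470992 + (-212443 - 1*(-67004)))*(-381984 + 279909) = (-470992 + (-212443 + 67004))*(-102075) = (-470992 - 145439)*(-102075) = -616431*(-102075) = 62922194325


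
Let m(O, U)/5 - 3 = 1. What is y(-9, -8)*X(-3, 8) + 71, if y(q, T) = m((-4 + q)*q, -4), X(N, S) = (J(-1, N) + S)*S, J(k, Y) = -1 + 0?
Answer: 1191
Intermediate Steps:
J(k, Y) = -1
X(N, S) = S*(-1 + S) (X(N, S) = (-1 + S)*S = S*(-1 + S))
m(O, U) = 20 (m(O, U) = 15 + 5*1 = 15 + 5 = 20)
y(q, T) = 20
y(-9, -8)*X(-3, 8) + 71 = 20*(8*(-1 + 8)) + 71 = 20*(8*7) + 71 = 20*56 + 71 = 1120 + 71 = 1191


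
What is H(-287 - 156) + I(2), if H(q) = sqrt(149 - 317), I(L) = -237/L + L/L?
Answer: -235/2 + 2*I*sqrt(42) ≈ -117.5 + 12.961*I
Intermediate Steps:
I(L) = 1 - 237/L (I(L) = -237/L + 1 = 1 - 237/L)
H(q) = 2*I*sqrt(42) (H(q) = sqrt(-168) = 2*I*sqrt(42))
H(-287 - 156) + I(2) = 2*I*sqrt(42) + (-237 + 2)/2 = 2*I*sqrt(42) + (1/2)*(-235) = 2*I*sqrt(42) - 235/2 = -235/2 + 2*I*sqrt(42)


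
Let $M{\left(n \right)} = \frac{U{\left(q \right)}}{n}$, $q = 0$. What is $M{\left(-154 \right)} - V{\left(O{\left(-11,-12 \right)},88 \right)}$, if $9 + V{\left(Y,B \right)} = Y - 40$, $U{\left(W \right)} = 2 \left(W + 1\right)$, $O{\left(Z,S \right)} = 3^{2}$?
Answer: $\frac{3079}{77} \approx 39.987$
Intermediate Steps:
$O{\left(Z,S \right)} = 9$
$U{\left(W \right)} = 2 + 2 W$ ($U{\left(W \right)} = 2 \left(1 + W\right) = 2 + 2 W$)
$M{\left(n \right)} = \frac{2}{n}$ ($M{\left(n \right)} = \frac{2 + 2 \cdot 0}{n} = \frac{2 + 0}{n} = \frac{2}{n}$)
$V{\left(Y,B \right)} = -49 + Y$ ($V{\left(Y,B \right)} = -9 + \left(Y - 40\right) = -9 + \left(-40 + Y\right) = -49 + Y$)
$M{\left(-154 \right)} - V{\left(O{\left(-11,-12 \right)},88 \right)} = \frac{2}{-154} - \left(-49 + 9\right) = 2 \left(- \frac{1}{154}\right) - -40 = - \frac{1}{77} + 40 = \frac{3079}{77}$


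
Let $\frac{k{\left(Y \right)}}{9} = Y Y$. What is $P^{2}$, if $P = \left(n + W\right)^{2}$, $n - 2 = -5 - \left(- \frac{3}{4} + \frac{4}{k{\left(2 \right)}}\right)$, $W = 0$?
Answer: $\frac{52200625}{1679616} \approx 31.079$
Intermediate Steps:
$k{\left(Y \right)} = 9 Y^{2}$ ($k{\left(Y \right)} = 9 Y Y = 9 Y^{2}$)
$n = - \frac{85}{36}$ ($n = 2 - \left(5 - \frac{3}{4} + \frac{1}{9}\right) = 2 - \left(\frac{17}{4} + \frac{1}{9}\right) = 2 - \frac{157}{36} = - \frac{85}{36} \approx -2.3611$)
$P = \frac{7225}{1296}$ ($P = \left(- \frac{85}{36} + 0\right)^{2} = \left(- \frac{85}{36}\right)^{2} = \frac{7225}{1296} \approx 5.5748$)
$P^{2} = \left(\frac{7225}{1296}\right)^{2} = \frac{52200625}{1679616}$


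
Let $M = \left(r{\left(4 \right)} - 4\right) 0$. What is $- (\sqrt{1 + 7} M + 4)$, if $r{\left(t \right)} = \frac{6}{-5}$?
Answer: $-4$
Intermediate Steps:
$r{\left(t \right)} = - \frac{6}{5}$ ($r{\left(t \right)} = 6 \left(- \frac{1}{5}\right) = - \frac{6}{5}$)
$M = 0$ ($M = \left(- \frac{6}{5} - 4\right) 0 = \left(- \frac{26}{5}\right) 0 = 0$)
$- (\sqrt{1 + 7} M + 4) = - (\sqrt{1 + 7} \cdot 0 + 4) = - (\sqrt{8} \cdot 0 + 4) = - (2 \sqrt{2} \cdot 0 + 4) = - (0 + 4) = \left(-1\right) 4 = -4$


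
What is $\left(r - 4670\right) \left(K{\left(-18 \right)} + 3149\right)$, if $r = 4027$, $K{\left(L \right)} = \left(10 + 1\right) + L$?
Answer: $-2020306$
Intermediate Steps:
$K{\left(L \right)} = 11 + L$
$\left(r - 4670\right) \left(K{\left(-18 \right)} + 3149\right) = \left(4027 - 4670\right) \left(\left(11 - 18\right) + 3149\right) = - 643 \left(-7 + 3149\right) = \left(-643\right) 3142 = -2020306$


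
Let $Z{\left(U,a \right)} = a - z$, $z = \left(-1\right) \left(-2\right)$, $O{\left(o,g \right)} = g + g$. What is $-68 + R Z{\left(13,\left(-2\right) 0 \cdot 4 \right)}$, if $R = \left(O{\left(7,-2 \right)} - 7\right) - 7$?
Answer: $-32$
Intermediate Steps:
$O{\left(o,g \right)} = 2 g$
$z = 2$
$R = -18$ ($R = \left(2 \left(-2\right) - 7\right) - 7 = \left(-4 - 7\right) - 7 = -11 - 7 = -18$)
$Z{\left(U,a \right)} = -2 + a$ ($Z{\left(U,a \right)} = a - 2 = -2 + a$)
$-68 + R Z{\left(13,\left(-2\right) 0 \cdot 4 \right)} = -68 - 18 \left(-2 + \left(-2\right) 0 \cdot 4\right) = -68 - 18 \left(-2 + 0 \cdot 4\right) = -68 - 18 \left(-2 + 0\right) = -68 - -36 = -68 + 36 = -32$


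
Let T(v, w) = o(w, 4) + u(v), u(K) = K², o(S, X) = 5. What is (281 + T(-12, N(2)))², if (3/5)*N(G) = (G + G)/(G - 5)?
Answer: 184900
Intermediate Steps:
N(G) = 10*G/(3*(-5 + G)) (N(G) = 5*((G + G)/(G - 5))/3 = 5*((2*G)/(-5 + G))/3 = 5*(2*G/(-5 + G))/3 = 10*G/(3*(-5 + G)))
T(v, w) = 5 + v²
(281 + T(-12, N(2)))² = (281 + (5 + (-12)²))² = (281 + (5 + 144))² = (281 + 149)² = 430² = 184900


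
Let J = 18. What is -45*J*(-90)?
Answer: 72900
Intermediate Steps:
-45*J*(-90) = -45*18*(-90) = -810*(-90) = 72900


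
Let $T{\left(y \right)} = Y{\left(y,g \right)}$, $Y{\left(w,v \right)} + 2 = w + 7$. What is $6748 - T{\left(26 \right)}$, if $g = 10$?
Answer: $6717$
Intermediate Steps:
$Y{\left(w,v \right)} = 5 + w$ ($Y{\left(w,v \right)} = -2 + \left(w + 7\right) = -2 + \left(7 + w\right) = 5 + w$)
$T{\left(y \right)} = 5 + y$
$6748 - T{\left(26 \right)} = 6748 - \left(5 + 26\right) = 6748 - 31 = 6717$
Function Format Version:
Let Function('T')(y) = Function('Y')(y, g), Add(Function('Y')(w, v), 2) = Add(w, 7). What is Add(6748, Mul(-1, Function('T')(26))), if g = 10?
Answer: 6717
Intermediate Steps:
Function('Y')(w, v) = Add(5, w) (Function('Y')(w, v) = Add(-2, Add(w, 7)) = Add(-2, Add(7, w)) = Add(5, w))
Function('T')(y) = Add(5, y)
Add(6748, Mul(-1, Function('T')(26))) = Add(6748, Mul(-1, Add(5, 26))) = Add(6748, Mul(-1, 31)) = Add(6748, -31) = 6717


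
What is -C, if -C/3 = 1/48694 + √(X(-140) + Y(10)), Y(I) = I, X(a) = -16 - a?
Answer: 3/48694 + 3*√134 ≈ 34.728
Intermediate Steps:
C = -3/48694 - 3*√134 (C = -3*(1/48694 + √((-16 - 1*(-140)) + 10)) = -3*(1/48694 + √((-16 + 140) + 10)) = -3*(1/48694 + √(124 + 10)) = -3*(1/48694 + √134) = -3/48694 - 3*√134 ≈ -34.728)
-C = -(-3/48694 - 3*√134) = 3/48694 + 3*√134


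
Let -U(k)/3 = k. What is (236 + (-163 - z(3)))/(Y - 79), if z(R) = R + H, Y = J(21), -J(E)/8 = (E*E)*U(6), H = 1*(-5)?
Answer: 3/2537 ≈ 0.0011825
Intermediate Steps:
U(k) = -3*k
H = -5
J(E) = 144*E² (J(E) = -8*E*E*(-3*6) = -8*E²*(-18) = -(-144)*E² = 144*E²)
Y = 63504 (Y = 144*21² = 144*441 = 63504)
z(R) = -5 + R (z(R) = R - 5 = -5 + R)
(236 + (-163 - z(3)))/(Y - 79) = (236 + (-163 - (-5 + 3)))/(63504 - 79) = (236 + (-163 - 1*(-2)))/63425 = (236 + (-163 + 2))*(1/63425) = (236 - 161)*(1/63425) = 75*(1/63425) = 3/2537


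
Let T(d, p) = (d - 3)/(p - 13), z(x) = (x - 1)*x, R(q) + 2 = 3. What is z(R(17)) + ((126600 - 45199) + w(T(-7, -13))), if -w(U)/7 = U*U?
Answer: 13756594/169 ≈ 81400.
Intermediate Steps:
R(q) = 1 (R(q) = -2 + 3 = 1)
z(x) = x*(-1 + x) (z(x) = (-1 + x)*x = x*(-1 + x))
T(d, p) = (-3 + d)/(-13 + p)
w(U) = -7*U**2 (w(U) = -7*U*U = -7*U**2)
z(R(17)) + ((126600 - 45199) + w(T(-7, -13))) = 1*(-1 + 1) + ((126600 - 45199) - 7*(-3 - 7)**2/(-13 - 13)**2) = 1*0 + (81401 - 7*(-10/(-26))**2) = 0 + (81401 - 7*(-1/26*(-10))**2) = 0 + (81401 - 7*(5/13)**2) = 0 + (81401 - 7*25/169) = 0 + (81401 - 175/169) = 0 + 13756594/169 = 13756594/169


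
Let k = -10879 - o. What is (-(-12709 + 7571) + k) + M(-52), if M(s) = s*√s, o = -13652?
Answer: 7911 - 104*I*√13 ≈ 7911.0 - 374.98*I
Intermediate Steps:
k = 2773 (k = -10879 - 1*(-13652) = -10879 + 13652 = 2773)
M(s) = s^(3/2)
(-(-12709 + 7571) + k) + M(-52) = (-(-12709 + 7571) + 2773) + (-52)^(3/2) = (-1*(-5138) + 2773) - 104*I*√13 = (5138 + 2773) - 104*I*√13 = 7911 - 104*I*√13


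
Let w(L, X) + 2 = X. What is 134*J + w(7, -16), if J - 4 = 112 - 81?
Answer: 4672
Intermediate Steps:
w(L, X) = -2 + X
J = 35 (J = 4 + (112 - 81) = 4 + 31 = 35)
134*J + w(7, -16) = 134*35 + (-2 - 16) = 4690 - 18 = 4672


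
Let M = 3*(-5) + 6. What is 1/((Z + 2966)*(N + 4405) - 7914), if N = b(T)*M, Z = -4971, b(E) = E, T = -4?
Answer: -1/8912119 ≈ -1.1221e-7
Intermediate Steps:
M = -9 (M = -15 + 6 = -9)
N = 36 (N = -4*(-9) = 36)
1/((Z + 2966)*(N + 4405) - 7914) = 1/((-4971 + 2966)*(36 + 4405) - 7914) = 1/(-2005*4441 - 7914) = 1/(-8904205 - 7914) = 1/(-8912119) = -1/8912119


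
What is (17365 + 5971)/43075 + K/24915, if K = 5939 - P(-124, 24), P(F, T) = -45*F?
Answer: 119376073/214642725 ≈ 0.55616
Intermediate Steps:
K = 359 (K = 5939 - (-45)*(-124) = 5939 - 1*5580 = 5939 - 5580 = 359)
(17365 + 5971)/43075 + K/24915 = (17365 + 5971)/43075 + 359/24915 = 23336*(1/43075) + 359*(1/24915) = 23336/43075 + 359/24915 = 119376073/214642725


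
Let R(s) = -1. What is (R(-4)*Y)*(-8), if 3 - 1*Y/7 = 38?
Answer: -1960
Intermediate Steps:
Y = -245 (Y = 21 - 7*38 = 21 - 266 = -245)
(R(-4)*Y)*(-8) = -1*(-245)*(-8) = 245*(-8) = -1960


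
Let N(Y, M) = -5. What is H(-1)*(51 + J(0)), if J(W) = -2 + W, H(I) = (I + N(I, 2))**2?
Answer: 1764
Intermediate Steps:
H(I) = (-5 + I)**2 (H(I) = (I - 5)**2 = (-5 + I)**2)
H(-1)*(51 + J(0)) = (-5 - 1)**2*(51 + (-2 + 0)) = (-6)**2*(51 - 2) = 36*49 = 1764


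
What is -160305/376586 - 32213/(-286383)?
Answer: -33777661997/107847828438 ≈ -0.31320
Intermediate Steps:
-160305/376586 - 32213/(-286383) = -160305*1/376586 - 32213*(-1/286383) = -160305/376586 + 32213/286383 = -33777661997/107847828438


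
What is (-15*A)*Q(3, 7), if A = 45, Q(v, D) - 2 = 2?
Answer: -2700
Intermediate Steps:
Q(v, D) = 4 (Q(v, D) = 2 + 2 = 4)
(-15*A)*Q(3, 7) = -15*45*4 = -675*4 = -2700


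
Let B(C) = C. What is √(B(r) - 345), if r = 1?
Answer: 2*I*√86 ≈ 18.547*I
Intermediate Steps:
√(B(r) - 345) = √(1 - 345) = √(-344) = 2*I*√86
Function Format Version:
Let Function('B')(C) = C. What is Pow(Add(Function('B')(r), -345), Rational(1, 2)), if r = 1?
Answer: Mul(2, I, Pow(86, Rational(1, 2))) ≈ Mul(18.547, I)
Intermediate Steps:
Pow(Add(Function('B')(r), -345), Rational(1, 2)) = Pow(Add(1, -345), Rational(1, 2)) = Pow(-344, Rational(1, 2)) = Mul(2, I, Pow(86, Rational(1, 2)))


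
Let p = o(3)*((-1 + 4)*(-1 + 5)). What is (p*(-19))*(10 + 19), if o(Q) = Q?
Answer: -19836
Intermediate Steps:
p = 36 (p = 3*((-1 + 4)*(-1 + 5)) = 3*(3*4) = 3*12 = 36)
(p*(-19))*(10 + 19) = (36*(-19))*(10 + 19) = -684*29 = -19836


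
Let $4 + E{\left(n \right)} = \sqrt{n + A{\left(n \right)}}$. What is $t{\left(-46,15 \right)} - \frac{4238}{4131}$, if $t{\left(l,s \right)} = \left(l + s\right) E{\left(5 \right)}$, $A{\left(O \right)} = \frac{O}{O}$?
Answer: $\frac{508006}{4131} - 31 \sqrt{6} \approx 47.04$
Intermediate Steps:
$A{\left(O \right)} = 1$
$E{\left(n \right)} = -4 + \sqrt{1 + n}$ ($E{\left(n \right)} = -4 + \sqrt{n + 1} = -4 + \sqrt{1 + n}$)
$t{\left(l,s \right)} = \left(-4 + \sqrt{6}\right) \left(l + s\right)$ ($t{\left(l,s \right)} = \left(l + s\right) \left(-4 + \sqrt{1 + 5}\right) = \left(l + s\right) \left(-4 + \sqrt{6}\right) = \left(-4 + \sqrt{6}\right) \left(l + s\right)$)
$t{\left(-46,15 \right)} - \frac{4238}{4131} = - \left(4 - \sqrt{6}\right) \left(-46 + 15\right) - \frac{4238}{4131} = \left(-1\right) \left(4 - \sqrt{6}\right) \left(-31\right) - 4238 \cdot \frac{1}{4131} = \left(124 - 31 \sqrt{6}\right) - \frac{4238}{4131} = \frac{508006}{4131} - 31 \sqrt{6}$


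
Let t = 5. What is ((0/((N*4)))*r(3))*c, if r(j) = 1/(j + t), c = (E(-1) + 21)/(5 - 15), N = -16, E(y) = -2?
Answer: 0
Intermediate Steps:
c = -19/10 (c = (-2 + 21)/(5 - 15) = 19/(-10) = 19*(-⅒) = -19/10 ≈ -1.9000)
r(j) = 1/(5 + j) (r(j) = 1/(j + 5) = 1/(5 + j))
((0/((N*4)))*r(3))*c = ((0/((-16*4)))/(5 + 3))*(-19/10) = ((0/(-64))/8)*(-19/10) = ((0*(-1/64))*(⅛))*(-19/10) = (0*(⅛))*(-19/10) = 0*(-19/10) = 0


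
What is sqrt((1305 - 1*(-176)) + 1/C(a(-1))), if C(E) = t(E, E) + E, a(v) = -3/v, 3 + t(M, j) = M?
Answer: 2*sqrt(3333)/3 ≈ 38.488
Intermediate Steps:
t(M, j) = -3 + M
C(E) = -3 + 2*E (C(E) = (-3 + E) + E = -3 + 2*E)
sqrt((1305 - 1*(-176)) + 1/C(a(-1))) = sqrt((1305 - 1*(-176)) + 1/(-3 + 2*(-3/(-1)))) = sqrt((1305 + 176) + 1/(-3 + 2*(-3*(-1)))) = sqrt(1481 + 1/(-3 + 2*3)) = sqrt(1481 + 1/(-3 + 6)) = sqrt(1481 + 1/3) = sqrt(4444/3) = 2*sqrt(3333)/3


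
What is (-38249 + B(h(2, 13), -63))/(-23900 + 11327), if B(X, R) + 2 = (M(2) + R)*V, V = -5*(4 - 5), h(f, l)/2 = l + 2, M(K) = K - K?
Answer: 3506/1143 ≈ 3.0674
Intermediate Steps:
M(K) = 0
h(f, l) = 4 + 2*l (h(f, l) = 2*(l + 2) = 2*(2 + l) = 4 + 2*l)
V = 5 (V = -5*(-1) = 5)
B(X, R) = -2 + 5*R (B(X, R) = -2 + (0 + R)*5 = -2 + R*5 = -2 + 5*R)
(-38249 + B(h(2, 13), -63))/(-23900 + 11327) = (-38249 + (-2 + 5*(-63)))/(-23900 + 11327) = (-38249 + (-2 - 315))/(-12573) = (-38249 - 317)*(-1/12573) = -38566*(-1/12573) = 3506/1143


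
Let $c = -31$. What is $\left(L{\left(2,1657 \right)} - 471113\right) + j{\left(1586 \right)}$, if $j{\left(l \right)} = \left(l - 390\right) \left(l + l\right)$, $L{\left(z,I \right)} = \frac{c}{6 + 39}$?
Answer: $\frac{149516924}{45} \approx 3.3226 \cdot 10^{6}$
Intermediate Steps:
$L{\left(z,I \right)} = - \frac{31}{45}$ ($L{\left(z,I \right)} = - \frac{31}{6 + 39} = - \frac{31}{45}$)
$j{\left(l \right)} = 2 l \left(-390 + l\right)$ ($j{\left(l \right)} = \left(-390 + l\right) 2 l = 2 l \left(-390 + l\right)$)
$\left(L{\left(2,1657 \right)} - 471113\right) + j{\left(1586 \right)} = \left(- \frac{31}{45} - 471113\right) + 2 \cdot 1586 \left(-390 + 1586\right) = - \frac{21200116}{45} + 2 \cdot 1586 \cdot 1196 = - \frac{21200116}{45} + 3793712 = \frac{149516924}{45}$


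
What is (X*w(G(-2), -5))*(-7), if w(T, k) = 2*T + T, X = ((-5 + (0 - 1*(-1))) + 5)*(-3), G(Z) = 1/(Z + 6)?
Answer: 63/4 ≈ 15.750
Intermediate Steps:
G(Z) = 1/(6 + Z)
X = -3 (X = ((-5 + (0 + 1)) + 5)*(-3) = ((-5 + 1) + 5)*(-3) = (-4 + 5)*(-3) = 1*(-3) = -3)
w(T, k) = 3*T
(X*w(G(-2), -5))*(-7) = -9/(6 - 2)*(-7) = -9/4*(-7) = 63/4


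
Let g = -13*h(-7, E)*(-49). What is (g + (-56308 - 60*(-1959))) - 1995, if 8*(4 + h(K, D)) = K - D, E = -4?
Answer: 451601/8 ≈ 56450.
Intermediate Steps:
h(K, D) = -4 - D/8 + K/8 (h(K, D) = -4 + (K - D)/8 = -4 + (-D/8 + K/8) = -4 - D/8 + K/8)
g = -22295/8 (g = -13*(-4 - ⅛*(-4) + (⅛)*(-7))*(-49) = -13*(-4 + ½ - 7/8)*(-49) = -13*(-35/8)*(-49) = (455/8)*(-49) = -22295/8 ≈ -2786.9)
(g + (-56308 - 60*(-1959))) - 1995 = (-22295/8 + (-56308 - 60*(-1959))) - 1995 = (-22295/8 + (-56308 + 117540)) - 1995 = (-22295/8 + 61232) - 1995 = 467561/8 - 1995 = 451601/8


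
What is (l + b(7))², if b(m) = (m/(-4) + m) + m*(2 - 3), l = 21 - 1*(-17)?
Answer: 21025/16 ≈ 1314.1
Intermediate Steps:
l = 38 (l = 21 + 17 = 38)
b(m) = -m/4 (b(m) = (m*(-¼) + m) + m*(-1) = (-m/4 + m) - m = 3*m/4 - m = -m/4)
(l + b(7))² = (38 - ¼*7)² = (38 - 7/4)² = (145/4)² = 21025/16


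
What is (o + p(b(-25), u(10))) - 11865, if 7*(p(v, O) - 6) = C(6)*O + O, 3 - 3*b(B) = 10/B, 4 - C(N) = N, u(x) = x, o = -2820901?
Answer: -19829330/7 ≈ -2.8328e+6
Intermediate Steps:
C(N) = 4 - N
b(B) = 1 - 10/(3*B)
p(v, O) = 6 - O/7 (p(v, O) = 6 + ((4 - 1*6)*O + O)/7 = 6 + ((4 - 6)*O + O)/7 = 6 + (-2*O + O)/7 = 6 + (-O)/7 = 6 - O/7)
(o + p(b(-25), u(10))) - 11865 = (-2820901 + (6 - ⅐*10)) - 11865 = (-2820901 + (6 - 10/7)) - 11865 = (-2820901 + 32/7) - 11865 = -19746275/7 - 11865 = -19829330/7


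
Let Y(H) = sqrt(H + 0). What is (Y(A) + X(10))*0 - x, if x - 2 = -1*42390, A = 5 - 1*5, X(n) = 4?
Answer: 42388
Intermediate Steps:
A = 0 (A = 5 - 5 = 0)
Y(H) = sqrt(H)
x = -42388 (x = 2 - 1*42390 = 2 - 42390 = -42388)
(Y(A) + X(10))*0 - x = (sqrt(0) + 4)*0 - 1*(-42388) = (0 + 4)*0 + 42388 = 4*0 + 42388 = 0 + 42388 = 42388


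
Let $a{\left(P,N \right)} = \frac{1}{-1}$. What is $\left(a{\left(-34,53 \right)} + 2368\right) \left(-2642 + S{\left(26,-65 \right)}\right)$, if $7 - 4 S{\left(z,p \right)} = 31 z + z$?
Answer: $- \frac{26967231}{4} \approx -6.7418 \cdot 10^{6}$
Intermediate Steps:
$a{\left(P,N \right)} = -1$
$S{\left(z,p \right)} = \frac{7}{4} - 8 z$ ($S{\left(z,p \right)} = \frac{7}{4} - \frac{31 z + z}{4} = \frac{7}{4} - \frac{32 z}{4} = \frac{7}{4} - 8 z$)
$\left(a{\left(-34,53 \right)} + 2368\right) \left(-2642 + S{\left(26,-65 \right)}\right) = \left(-1 + 2368\right) \left(-2642 + \left(\frac{7}{4} - 208\right)\right) = 2367 \left(-2642 + \left(\frac{7}{4} - 208\right)\right) = 2367 \left(-2642 - \frac{825}{4}\right) = 2367 \left(- \frac{11393}{4}\right) = - \frac{26967231}{4}$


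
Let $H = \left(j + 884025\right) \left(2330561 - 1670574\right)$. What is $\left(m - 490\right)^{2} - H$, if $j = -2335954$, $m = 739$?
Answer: $958254326924$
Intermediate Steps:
$H = -958254264923$ ($H = \left(-2335954 + 884025\right) \left(2330561 - 1670574\right) = \left(-1451929\right) 659987 = -958254264923$)
$\left(m - 490\right)^{2} - H = \left(739 - 490\right)^{2} - -958254264923 = 249^{2} + 958254264923 = 62001 + 958254264923 = 958254326924$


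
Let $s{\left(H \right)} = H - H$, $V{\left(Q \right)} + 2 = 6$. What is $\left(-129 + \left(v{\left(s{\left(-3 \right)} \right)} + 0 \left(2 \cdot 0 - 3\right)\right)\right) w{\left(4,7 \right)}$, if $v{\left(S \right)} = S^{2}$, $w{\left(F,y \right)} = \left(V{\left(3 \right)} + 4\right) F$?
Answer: $-4128$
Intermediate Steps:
$V{\left(Q \right)} = 4$ ($V{\left(Q \right)} = -2 + 6 = 4$)
$s{\left(H \right)} = 0$
$w{\left(F,y \right)} = 8 F$ ($w{\left(F,y \right)} = \left(4 + 4\right) F = 8 F$)
$\left(-129 + \left(v{\left(s{\left(-3 \right)} \right)} + 0 \left(2 \cdot 0 - 3\right)\right)\right) w{\left(4,7 \right)} = \left(-129 + \left(0^{2} + 0 \left(2 \cdot 0 - 3\right)\right)\right) 8 \cdot 4 = \left(-129 + \left(0 + 0 \left(0 - 3\right)\right)\right) 32 = \left(-129 + \left(0 + 0 \left(-3\right)\right)\right) 32 = \left(-129 + \left(0 + 0\right)\right) 32 = \left(-129 + 0\right) 32 = \left(-129\right) 32 = -4128$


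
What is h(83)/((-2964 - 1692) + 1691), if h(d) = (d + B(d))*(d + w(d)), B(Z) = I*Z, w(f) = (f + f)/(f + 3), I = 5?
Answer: -1818696/127495 ≈ -14.265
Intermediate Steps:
w(f) = 2*f/(3 + f) (w(f) = (2*f)/(3 + f) = 2*f/(3 + f))
B(Z) = 5*Z
h(d) = 6*d*(d + 2*d/(3 + d)) (h(d) = (d + 5*d)*(d + 2*d/(3 + d)) = (6*d)*(d + 2*d/(3 + d)) = 6*d*(d + 2*d/(3 + d)))
h(83)/((-2964 - 1692) + 1691) = (6*83²*(5 + 83)/(3 + 83))/((-2964 - 1692) + 1691) = (6*6889*88/86)/(-4656 + 1691) = (6*6889*(1/86)*88)/(-2965) = (1818696/43)*(-1/2965) = -1818696/127495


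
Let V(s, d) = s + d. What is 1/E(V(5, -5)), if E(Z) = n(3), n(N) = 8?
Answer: ⅛ ≈ 0.12500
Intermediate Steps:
V(s, d) = d + s
E(Z) = 8
1/E(V(5, -5)) = 1/8 = ⅛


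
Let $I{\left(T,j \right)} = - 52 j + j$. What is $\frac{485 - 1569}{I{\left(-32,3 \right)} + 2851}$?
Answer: $- \frac{542}{1349} \approx -0.40178$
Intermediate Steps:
$I{\left(T,j \right)} = - 51 j$
$\frac{485 - 1569}{I{\left(-32,3 \right)} + 2851} = \frac{485 - 1569}{\left(-51\right) 3 + 2851} = - \frac{1084}{-153 + 2851} = - \frac{1084}{2698} = \left(-1084\right) \frac{1}{2698} = - \frac{542}{1349}$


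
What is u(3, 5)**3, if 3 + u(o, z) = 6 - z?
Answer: -8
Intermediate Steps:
u(o, z) = 3 - z (u(o, z) = -3 + (6 - z) = 3 - z)
u(3, 5)**3 = (3 - 1*5)**3 = (3 - 5)**3 = (-2)**3 = -8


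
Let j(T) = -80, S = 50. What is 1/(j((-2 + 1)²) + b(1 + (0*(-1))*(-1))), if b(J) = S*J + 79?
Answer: 1/49 ≈ 0.020408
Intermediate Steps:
b(J) = 79 + 50*J (b(J) = 50*J + 79 = 79 + 50*J)
1/(j((-2 + 1)²) + b(1 + (0*(-1))*(-1))) = 1/(-80 + (79 + 50*(1 + (0*(-1))*(-1)))) = 1/(-80 + (79 + 50*(1 + 0*(-1)))) = 1/(-80 + (79 + 50*(1 + 0))) = 1/(-80 + (79 + 50*1)) = 1/(-80 + (79 + 50)) = 1/(-80 + 129) = 1/49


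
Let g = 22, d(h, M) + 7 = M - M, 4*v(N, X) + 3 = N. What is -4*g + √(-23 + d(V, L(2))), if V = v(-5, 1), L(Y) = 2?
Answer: -88 + I*√30 ≈ -88.0 + 5.4772*I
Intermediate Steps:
v(N, X) = -¾ + N/4
V = -2 (V = -¾ + (¼)*(-5) = -¾ - 5/4 = -2)
d(h, M) = -7 (d(h, M) = -7 + (M - M) = -7 + 0 = -7)
-4*g + √(-23 + d(V, L(2))) = -4*22 + √(-23 - 7) = -88 + √(-30) = -88 + I*√30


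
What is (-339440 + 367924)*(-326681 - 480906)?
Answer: -23003308108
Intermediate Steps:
(-339440 + 367924)*(-326681 - 480906) = 28484*(-807587) = -23003308108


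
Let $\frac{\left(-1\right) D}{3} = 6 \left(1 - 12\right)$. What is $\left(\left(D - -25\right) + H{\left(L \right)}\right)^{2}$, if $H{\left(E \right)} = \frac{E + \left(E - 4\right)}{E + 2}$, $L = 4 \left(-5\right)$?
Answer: $\frac{4116841}{81} \approx 50825.0$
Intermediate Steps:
$L = -20$
$D = 198$ ($D = - 3 \cdot 6 \left(1 - 12\right) = - 3 \cdot 6 \left(-11\right) = \left(-3\right) \left(-66\right) = 198$)
$H{\left(E \right)} = \frac{-4 + 2 E}{2 + E}$ ($H{\left(E \right)} = \frac{E + \left(-4 + E\right)}{2 + E} = \frac{-4 + 2 E}{2 + E}$)
$\left(\left(D - -25\right) + H{\left(L \right)}\right)^{2} = \left(\left(198 - -25\right) + \frac{2 \left(-2 - 20\right)}{2 - 20}\right)^{2} = \left(\left(198 + 25\right) + 2 \frac{1}{-18} \left(-22\right)\right)^{2} = \left(223 + 2 \left(- \frac{1}{18}\right) \left(-22\right)\right)^{2} = \left(223 + \frac{22}{9}\right)^{2} = \left(\frac{2029}{9}\right)^{2} = \frac{4116841}{81}$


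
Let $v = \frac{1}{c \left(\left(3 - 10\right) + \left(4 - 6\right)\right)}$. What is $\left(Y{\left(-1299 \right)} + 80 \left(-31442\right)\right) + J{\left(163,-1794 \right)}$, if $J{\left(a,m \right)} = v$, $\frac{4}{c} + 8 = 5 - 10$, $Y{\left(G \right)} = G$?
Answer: $- \frac{90599711}{36} \approx -2.5167 \cdot 10^{6}$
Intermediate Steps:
$c = - \frac{4}{13}$ ($c = \frac{4}{-8 + \left(5 - 10\right)} = \frac{4}{-8 - 5} = \frac{4}{-13} = 4 \left(- \frac{1}{13}\right) = - \frac{4}{13} \approx -0.30769$)
$v = \frac{13}{36}$ ($v = \frac{1}{\left(- \frac{4}{13}\right) \left(\left(3 - 10\right) + \left(4 - 6\right)\right)} = \frac{1}{\left(- \frac{4}{13}\right) \left(\left(3 - 10\right) - 2\right)} = \frac{1}{\left(- \frac{4}{13}\right) \left(-7 - 2\right)} = \frac{1}{\left(- \frac{4}{13}\right) \left(-9\right)} = \frac{1}{\frac{36}{13}} = \frac{13}{36} \approx 0.36111$)
$J{\left(a,m \right)} = \frac{13}{36}$
$\left(Y{\left(-1299 \right)} + 80 \left(-31442\right)\right) + J{\left(163,-1794 \right)} = \left(-1299 + 80 \left(-31442\right)\right) + \frac{13}{36} = \left(-1299 - 2515360\right) + \frac{13}{36} = -2516659 + \frac{13}{36} = - \frac{90599711}{36}$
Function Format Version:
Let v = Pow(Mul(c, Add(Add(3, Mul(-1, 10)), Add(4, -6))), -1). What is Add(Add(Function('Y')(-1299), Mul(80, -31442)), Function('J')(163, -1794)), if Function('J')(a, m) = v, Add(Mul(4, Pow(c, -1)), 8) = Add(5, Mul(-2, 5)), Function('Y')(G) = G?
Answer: Rational(-90599711, 36) ≈ -2.5167e+6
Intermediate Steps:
c = Rational(-4, 13) (c = Mul(4, Pow(Add(-8, Add(5, Mul(-2, 5))), -1)) = Mul(4, Pow(Add(-8, Add(5, -10)), -1)) = Mul(4, Pow(Add(-8, -5), -1)) = Mul(4, Pow(-13, -1)) = Mul(4, Rational(-1, 13)) = Rational(-4, 13) ≈ -0.30769)
v = Rational(13, 36) (v = Pow(Mul(Rational(-4, 13), Add(Add(3, Mul(-1, 10)), Add(4, -6))), -1) = Pow(Mul(Rational(-4, 13), Add(Add(3, -10), -2)), -1) = Pow(Mul(Rational(-4, 13), Add(-7, -2)), -1) = Pow(Mul(Rational(-4, 13), -9), -1) = Pow(Rational(36, 13), -1) = Rational(13, 36) ≈ 0.36111)
Function('J')(a, m) = Rational(13, 36)
Add(Add(Function('Y')(-1299), Mul(80, -31442)), Function('J')(163, -1794)) = Add(Add(-1299, Mul(80, -31442)), Rational(13, 36)) = Add(Add(-1299, -2515360), Rational(13, 36)) = Add(-2516659, Rational(13, 36)) = Rational(-90599711, 36)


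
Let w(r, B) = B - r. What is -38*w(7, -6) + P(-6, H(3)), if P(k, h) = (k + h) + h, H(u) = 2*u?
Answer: 500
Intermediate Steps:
P(k, h) = k + 2*h (P(k, h) = (h + k) + h = k + 2*h)
-38*w(7, -6) + P(-6, H(3)) = -38*(-6 - 1*7) + (-6 + 2*(2*3)) = -38*(-6 - 7) + (-6 + 2*6) = -38*(-13) + (-6 + 12) = 494 + 6 = 500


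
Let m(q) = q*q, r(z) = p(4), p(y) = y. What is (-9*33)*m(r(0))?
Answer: -4752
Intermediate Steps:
r(z) = 4
m(q) = q²
(-9*33)*m(r(0)) = -9*33*4² = -297*16 = -4752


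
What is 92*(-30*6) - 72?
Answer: -16632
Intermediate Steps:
92*(-30*6) - 72 = 92*(-180) - 72 = -16560 - 72 = -16632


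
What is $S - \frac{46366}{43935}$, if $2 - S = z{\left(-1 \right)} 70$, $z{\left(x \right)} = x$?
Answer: $\frac{3116954}{43935} \approx 70.945$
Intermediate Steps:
$S = 72$ ($S = 2 - \left(-1\right) 70 = 2 - -70 = 2 + 70 = 72$)
$S - \frac{46366}{43935} = 72 - \frac{46366}{43935} = \frac{3116954}{43935}$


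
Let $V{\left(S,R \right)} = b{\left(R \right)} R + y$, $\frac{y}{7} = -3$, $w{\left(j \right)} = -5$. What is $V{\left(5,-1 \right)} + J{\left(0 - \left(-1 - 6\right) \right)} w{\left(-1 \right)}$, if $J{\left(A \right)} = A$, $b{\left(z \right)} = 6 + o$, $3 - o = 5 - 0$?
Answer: $-60$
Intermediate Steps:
$o = -2$ ($o = 3 - \left(5 - 0\right) = 3 - \left(5 + 0\right) = 3 - 5 = -2$)
$b{\left(z \right)} = 4$ ($b{\left(z \right)} = 6 - 2 = 4$)
$y = -21$ ($y = 7 \left(-3\right) = -21$)
$V{\left(S,R \right)} = -21 + 4 R$ ($V{\left(S,R \right)} = 4 R - 21 = -21 + 4 R$)
$V{\left(5,-1 \right)} + J{\left(0 - \left(-1 - 6\right) \right)} w{\left(-1 \right)} = \left(-21 + 4 \left(-1\right)\right) + \left(0 - \left(-1 - 6\right)\right) \left(-5\right) = \left(-21 - 4\right) + \left(0 - \left(-1 - 6\right)\right) \left(-5\right) = -25 + \left(0 - -7\right) \left(-5\right) = -25 + \left(0 + 7\right) \left(-5\right) = -25 + 7 \left(-5\right) = -25 - 35 = -60$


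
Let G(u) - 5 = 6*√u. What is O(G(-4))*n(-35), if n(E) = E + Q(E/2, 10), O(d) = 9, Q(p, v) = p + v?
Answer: -765/2 ≈ -382.50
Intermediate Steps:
G(u) = 5 + 6*√u
n(E) = 10 + 3*E/2 (n(E) = E + (E/2 + 10) = E + (10 + E/2) = 10 + 3*E/2)
O(G(-4))*n(-35) = 9*(10 + (3/2)*(-35)) = 9*(10 - 105/2) = 9*(-85/2) = -765/2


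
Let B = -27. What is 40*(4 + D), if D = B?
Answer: -920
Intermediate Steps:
D = -27
40*(4 + D) = 40*(4 - 27) = 40*(-23) = -920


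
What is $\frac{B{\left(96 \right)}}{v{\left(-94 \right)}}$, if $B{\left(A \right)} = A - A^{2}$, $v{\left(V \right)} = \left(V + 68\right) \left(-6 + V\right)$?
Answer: $- \frac{228}{65} \approx -3.5077$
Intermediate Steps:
$v{\left(V \right)} = \left(-6 + V\right) \left(68 + V\right)$ ($v{\left(V \right)} = \left(68 + V\right) \left(-6 + V\right) = \left(-6 + V\right) \left(68 + V\right)$)
$\frac{B{\left(96 \right)}}{v{\left(-94 \right)}} = \frac{96 \left(1 - 96\right)}{-408 + \left(-94\right)^{2} + 62 \left(-94\right)} = \frac{96 \left(1 - 96\right)}{-408 + 8836 - 5828} = \frac{96 \left(-95\right)}{2600} = \left(-9120\right) \frac{1}{2600} = - \frac{228}{65}$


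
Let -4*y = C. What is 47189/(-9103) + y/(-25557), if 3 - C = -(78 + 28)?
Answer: -4823044865/930581484 ≈ -5.1828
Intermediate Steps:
C = 109 (C = 3 - (-1)*(78 + 28) = 3 - (-1)*106 = 3 - 1*(-106) = 3 + 106 = 109)
y = -109/4 (y = -¼*109 = -109/4 ≈ -27.250)
47189/(-9103) + y/(-25557) = 47189/(-9103) - 109/4/(-25557) = 47189*(-1/9103) - 109/4*(-1/25557) = -47189/9103 + 109/102228 = -4823044865/930581484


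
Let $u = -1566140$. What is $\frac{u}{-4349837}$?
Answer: $\frac{1566140}{4349837} \approx 0.36005$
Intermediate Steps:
$\frac{u}{-4349837} = - \frac{1566140}{-4349837} = \left(-1566140\right) \left(- \frac{1}{4349837}\right) = \frac{1566140}{4349837}$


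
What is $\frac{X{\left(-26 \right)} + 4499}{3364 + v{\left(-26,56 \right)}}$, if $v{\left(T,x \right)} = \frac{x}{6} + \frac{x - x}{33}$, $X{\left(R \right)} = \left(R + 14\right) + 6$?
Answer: $\frac{13479}{10120} \approx 1.3319$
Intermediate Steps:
$X{\left(R \right)} = 20 + R$ ($X{\left(R \right)} = \left(14 + R\right) + 6 = 20 + R$)
$v{\left(T,x \right)} = \frac{x}{6}$ ($v{\left(T,x \right)} = x \frac{1}{6} + 0 \cdot \frac{1}{33} = \frac{x}{6} + 0 = \frac{x}{6}$)
$\frac{X{\left(-26 \right)} + 4499}{3364 + v{\left(-26,56 \right)}} = \frac{\left(20 - 26\right) + 4499}{3364 + \frac{1}{6} \cdot 56} = \frac{-6 + 4499}{3364 + \frac{28}{3}} = \frac{4493}{\frac{10120}{3}} = 4493 \cdot \frac{3}{10120} = \frac{13479}{10120}$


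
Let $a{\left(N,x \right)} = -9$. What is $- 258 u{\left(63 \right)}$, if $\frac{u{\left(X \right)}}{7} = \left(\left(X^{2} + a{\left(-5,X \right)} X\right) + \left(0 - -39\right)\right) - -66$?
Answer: $-6333642$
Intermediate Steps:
$u{\left(X \right)} = 735 - 63 X + 7 X^{2}$ ($u{\left(X \right)} = 7 \left(\left(\left(X^{2} - 9 X\right) + \left(0 - -39\right)\right) - -66\right) = 7 \left(\left(\left(X^{2} - 9 X\right) + \left(0 + 39\right)\right) + 66\right) = 7 \left(\left(\left(X^{2} - 9 X\right) + 39\right) + 66\right) = 7 \left(\left(39 + X^{2} - 9 X\right) + 66\right) = 7 \left(105 + X^{2} - 9 X\right) = 735 - 63 X + 7 X^{2}$)
$- 258 u{\left(63 \right)} = - 258 \left(735 - 3969 + 7 \cdot 63^{2}\right) = - 258 \left(735 - 3969 + 7 \cdot 3969\right) = - 258 \left(735 - 3969 + 27783\right) = \left(-258\right) 24549 = -6333642$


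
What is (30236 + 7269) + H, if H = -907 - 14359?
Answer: 22239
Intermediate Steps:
H = -15266
(30236 + 7269) + H = (30236 + 7269) - 15266 = 37505 - 15266 = 22239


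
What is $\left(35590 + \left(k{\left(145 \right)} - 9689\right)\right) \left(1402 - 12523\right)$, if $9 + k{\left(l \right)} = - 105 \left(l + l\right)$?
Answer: $50689518$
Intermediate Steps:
$k{\left(l \right)} = -9 - 210 l$ ($k{\left(l \right)} = -9 - 105 \left(l + l\right) = -9 - 105 \cdot 2 l = -9 - 210 l$)
$\left(35590 + \left(k{\left(145 \right)} - 9689\right)\right) \left(1402 - 12523\right) = \left(35590 - 40148\right) \left(1402 - 12523\right) = \left(35590 - 40148\right) \left(-11121\right) = \left(-4558\right) \left(-11121\right) = 50689518$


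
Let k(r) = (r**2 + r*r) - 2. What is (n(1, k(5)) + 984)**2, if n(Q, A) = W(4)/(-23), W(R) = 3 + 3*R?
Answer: 511528689/529 ≈ 9.6697e+5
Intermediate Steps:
k(r) = -2 + 2*r**2 (k(r) = (r**2 + r**2) - 2 = 2*r**2 - 2 = -2 + 2*r**2)
n(Q, A) = -15/23 (n(Q, A) = (3 + 3*4)/(-23) = (3 + 12)*(-1/23) = 15*(-1/23) = -15/23)
(n(1, k(5)) + 984)**2 = (-15/23 + 984)**2 = (22617/23)**2 = 511528689/529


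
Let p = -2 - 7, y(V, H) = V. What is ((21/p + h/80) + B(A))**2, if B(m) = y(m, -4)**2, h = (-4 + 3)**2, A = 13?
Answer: 1600240009/57600 ≈ 27782.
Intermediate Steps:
h = 1 (h = (-1)**2 = 1)
p = -9
B(m) = m**2
((21/p + h/80) + B(A))**2 = ((21/(-9) + 1/80) + 13**2)**2 = ((21*(-1/9) + 1*(1/80)) + 169)**2 = ((-7/3 + 1/80) + 169)**2 = (-557/240 + 169)**2 = (40003/240)**2 = 1600240009/57600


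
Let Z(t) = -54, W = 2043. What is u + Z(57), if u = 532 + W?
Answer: 2521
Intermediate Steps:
u = 2575 (u = 532 + 2043 = 2575)
u + Z(57) = 2575 - 54 = 2521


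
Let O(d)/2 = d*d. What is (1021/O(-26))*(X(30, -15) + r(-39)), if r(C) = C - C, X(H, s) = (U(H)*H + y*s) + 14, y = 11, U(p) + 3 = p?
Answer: 672839/1352 ≈ 497.66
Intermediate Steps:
U(p) = -3 + p
X(H, s) = 14 + 11*s + H*(-3 + H) (X(H, s) = ((-3 + H)*H + 11*s) + 14 = (H*(-3 + H) + 11*s) + 14 = (11*s + H*(-3 + H)) + 14 = 14 + 11*s + H*(-3 + H))
O(d) = 2*d**2 (O(d) = 2*(d*d) = 2*d**2)
r(C) = 0
(1021/O(-26))*(X(30, -15) + r(-39)) = (1021/((2*(-26)**2)))*((14 + 11*(-15) + 30*(-3 + 30)) + 0) = (1021/((2*676)))*((14 - 165 + 30*27) + 0) = (1021/1352)*((14 - 165 + 810) + 0) = (1021*(1/1352))*(659 + 0) = (1021/1352)*659 = 672839/1352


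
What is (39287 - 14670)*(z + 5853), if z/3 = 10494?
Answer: 919075695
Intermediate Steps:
z = 31482 (z = 3*10494 = 31482)
(39287 - 14670)*(z + 5853) = (39287 - 14670)*(31482 + 5853) = 24617*37335 = 919075695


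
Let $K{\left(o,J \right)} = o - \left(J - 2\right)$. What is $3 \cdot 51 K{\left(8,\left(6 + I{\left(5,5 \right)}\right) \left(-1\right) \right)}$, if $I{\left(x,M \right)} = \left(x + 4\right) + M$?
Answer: $4590$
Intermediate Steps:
$I{\left(x,M \right)} = 4 + M + x$ ($I{\left(x,M \right)} = \left(4 + x\right) + M = 4 + M + x$)
$K{\left(o,J \right)} = 2 + o - J$ ($K{\left(o,J \right)} = o - \left(J - 2\right) = o - \left(-2 + J\right) = 2 + o - J$)
$3 \cdot 51 K{\left(8,\left(6 + I{\left(5,5 \right)}\right) \left(-1\right) \right)} = 3 \cdot 51 \left(2 + 8 - \left(6 + \left(4 + 5 + 5\right)\right) \left(-1\right)\right) = 153 \left(2 + 8 - \left(6 + 14\right) \left(-1\right)\right) = 153 \left(2 + 8 - 20 \left(-1\right)\right) = 153 \left(2 + 8 - -20\right) = 153 \left(2 + 8 + 20\right) = 153 \cdot 30 = 4590$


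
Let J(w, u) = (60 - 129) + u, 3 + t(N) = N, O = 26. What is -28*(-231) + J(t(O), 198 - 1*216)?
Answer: 6381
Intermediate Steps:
t(N) = -3 + N
J(w, u) = -69 + u
-28*(-231) + J(t(O), 198 - 1*216) = -28*(-231) + (-69 + (198 - 1*216)) = 6468 + (-69 + (198 - 216)) = 6468 + (-69 - 18) = 6468 - 87 = 6381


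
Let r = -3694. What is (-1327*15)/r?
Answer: 19905/3694 ≈ 5.3885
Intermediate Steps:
(-1327*15)/r = -1327*15/(-3694) = -19905*(-1/3694) = 19905/3694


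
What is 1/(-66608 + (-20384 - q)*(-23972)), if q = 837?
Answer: 1/2105436788 ≈ 4.7496e-10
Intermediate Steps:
1/(-66608 + (-20384 - q)*(-23972)) = 1/(-66608 + (-20384 - 1*837)*(-23972)) = -1/23972/(-66608 + (-20384 - 837)) = -1/23972/(-66608 - 21221) = -1/23972/(-87829) = -1/87829*(-1/23972) = 1/2105436788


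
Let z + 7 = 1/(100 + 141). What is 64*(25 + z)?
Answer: 277696/241 ≈ 1152.3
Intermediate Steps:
z = -1686/241 (z = -7 + 1/(100 + 141) = -7 + 1/241 = -1686/241 ≈ -6.9958)
64*(25 + z) = 64*(25 - 1686/241) = 64*(4339/241) = 277696/241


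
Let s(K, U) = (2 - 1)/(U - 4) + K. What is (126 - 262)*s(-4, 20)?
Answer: 1071/2 ≈ 535.50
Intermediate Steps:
s(K, U) = K + 1/(-4 + U) (s(K, U) = 1/(-4 + U) + K = K + 1/(-4 + U))
(126 - 262)*s(-4, 20) = (126 - 262)*((1 - 4*(-4) - 4*20)/(-4 + 20)) = -136*(1 + 16 - 80)/16 = -17*(-63)/2 = -136*(-63/16) = 1071/2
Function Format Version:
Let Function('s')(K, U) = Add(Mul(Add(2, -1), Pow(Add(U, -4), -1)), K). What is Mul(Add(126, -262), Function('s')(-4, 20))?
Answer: Rational(1071, 2) ≈ 535.50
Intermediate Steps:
Function('s')(K, U) = Add(K, Pow(Add(-4, U), -1)) (Function('s')(K, U) = Add(Mul(1, Pow(Add(-4, U), -1)), K) = Add(Pow(Add(-4, U), -1), K) = Add(K, Pow(Add(-4, U), -1)))
Mul(Add(126, -262), Function('s')(-4, 20)) = Mul(Add(126, -262), Mul(Pow(Add(-4, 20), -1), Add(1, Mul(-4, -4), Mul(-4, 20)))) = Mul(-136, Mul(Pow(16, -1), Add(1, 16, -80))) = Mul(-136, Mul(Rational(1, 16), -63)) = Mul(-136, Rational(-63, 16)) = Rational(1071, 2)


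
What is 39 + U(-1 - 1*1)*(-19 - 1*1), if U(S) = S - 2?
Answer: 119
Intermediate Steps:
U(S) = -2 + S
39 + U(-1 - 1*1)*(-19 - 1*1) = 39 + (-2 + (-1 - 1*1))*(-19 - 1*1) = 39 + (-2 + (-1 - 1))*(-19 - 1) = 39 + (-2 - 2)*(-20) = 39 - 4*(-20) = 39 + 80 = 119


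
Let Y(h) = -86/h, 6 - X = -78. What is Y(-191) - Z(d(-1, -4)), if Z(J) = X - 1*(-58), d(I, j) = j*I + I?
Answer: -27036/191 ≈ -141.55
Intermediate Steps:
X = 84 (X = 6 - 1*(-78) = 6 + 78 = 84)
d(I, j) = I + I*j (d(I, j) = I*j + I = I + I*j)
Z(J) = 142 (Z(J) = 84 - 1*(-58) = 84 + 58 = 142)
Y(-191) - Z(d(-1, -4)) = -86/(-191) - 1*142 = -86*(-1/191) - 142 = 86/191 - 142 = -27036/191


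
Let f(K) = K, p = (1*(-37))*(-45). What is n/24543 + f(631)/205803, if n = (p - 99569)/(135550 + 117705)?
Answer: 433546478167/142132981912155 ≈ 0.0030503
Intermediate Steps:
p = 1665 (p = -37*(-45) = 1665)
n = -97904/253255 (n = (1665 - 99569)/(135550 + 117705) = -97904/253255 ≈ -0.38658)
n/24543 + f(631)/205803 = -97904/253255/24543 + 631/205803 = -97904/253255*1/24543 + 631*(1/205803) = -97904/6215637465 + 631/205803 = 433546478167/142132981912155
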